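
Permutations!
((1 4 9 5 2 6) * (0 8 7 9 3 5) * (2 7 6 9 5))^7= (0 9 2 3 4 1 6 8)(5 7)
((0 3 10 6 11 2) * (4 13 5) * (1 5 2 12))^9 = (0 13 5 12 6 3 2 4 1 11 10)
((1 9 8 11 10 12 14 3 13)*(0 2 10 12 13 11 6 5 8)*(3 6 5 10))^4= (0 12 13 2 14 1 3 6 9 11 10)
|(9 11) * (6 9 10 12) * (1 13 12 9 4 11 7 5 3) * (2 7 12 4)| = |(1 13 4 11 10 9 12 6 2 7 5 3)| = 12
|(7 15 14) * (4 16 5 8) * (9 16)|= |(4 9 16 5 8)(7 15 14)|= 15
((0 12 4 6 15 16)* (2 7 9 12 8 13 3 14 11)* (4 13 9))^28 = (16) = ((0 8 9 12 13 3 14 11 2 7 4 6 15 16))^28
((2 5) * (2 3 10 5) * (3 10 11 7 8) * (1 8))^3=(1 11 8 7 3)(5 10)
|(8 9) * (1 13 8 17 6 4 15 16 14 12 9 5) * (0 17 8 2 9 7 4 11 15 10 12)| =|(0 17 6 11 15 16 14)(1 13 2 9 8 5)(4 10 12 7)| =84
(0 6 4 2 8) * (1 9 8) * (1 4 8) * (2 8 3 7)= (0 6 3 7 2 4 8)(1 9)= [6, 9, 4, 7, 8, 5, 3, 2, 0, 1]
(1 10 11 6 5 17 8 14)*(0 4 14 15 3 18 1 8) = (0 4 14 8 15 3 18 1 10 11 6 5 17) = [4, 10, 2, 18, 14, 17, 5, 7, 15, 9, 11, 6, 12, 13, 8, 3, 16, 0, 1]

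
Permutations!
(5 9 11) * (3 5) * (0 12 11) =(0 12 11 3 5 9) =[12, 1, 2, 5, 4, 9, 6, 7, 8, 0, 10, 3, 11]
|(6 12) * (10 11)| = |(6 12)(10 11)| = 2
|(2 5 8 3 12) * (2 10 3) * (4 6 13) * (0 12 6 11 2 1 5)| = 9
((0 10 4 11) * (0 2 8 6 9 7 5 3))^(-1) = (0 3 5 7 9 6 8 2 11 4 10)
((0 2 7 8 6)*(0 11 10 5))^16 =((0 2 7 8 6 11 10 5))^16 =(11)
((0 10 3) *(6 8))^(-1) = ((0 10 3)(6 8))^(-1) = (0 3 10)(6 8)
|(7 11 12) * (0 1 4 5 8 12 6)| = 9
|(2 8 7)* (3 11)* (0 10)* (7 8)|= 2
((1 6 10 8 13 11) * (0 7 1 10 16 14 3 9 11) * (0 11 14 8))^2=((0 7 1 6 16 8 13 11 10)(3 9 14))^2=(0 1 16 13 10 7 6 8 11)(3 14 9)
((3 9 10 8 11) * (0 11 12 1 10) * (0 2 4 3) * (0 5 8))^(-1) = ((0 11 5 8 12 1 10)(2 4 3 9))^(-1) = (0 10 1 12 8 5 11)(2 9 3 4)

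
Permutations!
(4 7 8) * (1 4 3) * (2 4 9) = (1 9 2 4 7 8 3) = [0, 9, 4, 1, 7, 5, 6, 8, 3, 2]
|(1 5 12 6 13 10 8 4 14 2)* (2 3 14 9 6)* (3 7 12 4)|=13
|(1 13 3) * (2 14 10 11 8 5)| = 6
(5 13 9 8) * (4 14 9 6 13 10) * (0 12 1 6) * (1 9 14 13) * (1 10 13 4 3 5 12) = (14)(0 1 6 10 3 5 13)(8 12 9) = [1, 6, 2, 5, 4, 13, 10, 7, 12, 8, 3, 11, 9, 0, 14]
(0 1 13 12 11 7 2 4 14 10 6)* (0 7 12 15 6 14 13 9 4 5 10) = (0 1 9 4 13 15 6 7 2 5 10 14)(11 12) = [1, 9, 5, 3, 13, 10, 7, 2, 8, 4, 14, 12, 11, 15, 0, 6]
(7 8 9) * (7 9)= (9)(7 8)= [0, 1, 2, 3, 4, 5, 6, 8, 7, 9]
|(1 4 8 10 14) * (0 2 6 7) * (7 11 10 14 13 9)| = 8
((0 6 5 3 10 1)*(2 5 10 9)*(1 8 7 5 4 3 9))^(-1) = (0 1 3 4 2 9 5 7 8 10 6) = ((0 6 10 8 7 5 9 2 4 3 1))^(-1)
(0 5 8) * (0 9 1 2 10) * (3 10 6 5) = (0 3 10)(1 2 6 5 8 9) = [3, 2, 6, 10, 4, 8, 5, 7, 9, 1, 0]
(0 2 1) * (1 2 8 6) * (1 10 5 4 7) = (0 8 6 10 5 4 7 1) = [8, 0, 2, 3, 7, 4, 10, 1, 6, 9, 5]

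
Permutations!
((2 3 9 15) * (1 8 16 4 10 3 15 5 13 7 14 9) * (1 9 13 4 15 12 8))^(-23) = ((2 12 8 16 15)(3 9 5 4 10)(7 14 13))^(-23) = (2 8 15 12 16)(3 5 10 9 4)(7 14 13)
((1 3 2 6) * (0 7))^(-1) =((0 7)(1 3 2 6))^(-1) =(0 7)(1 6 2 3)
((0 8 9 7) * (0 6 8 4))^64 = ((0 4)(6 8 9 7))^64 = (9)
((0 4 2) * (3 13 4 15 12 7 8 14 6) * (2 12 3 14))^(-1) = ((0 15 3 13 4 12 7 8 2)(6 14))^(-1) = (0 2 8 7 12 4 13 3 15)(6 14)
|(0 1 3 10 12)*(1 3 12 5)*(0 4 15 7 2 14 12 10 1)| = |(0 3 1 10 5)(2 14 12 4 15 7)| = 30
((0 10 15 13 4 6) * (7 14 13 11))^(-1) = ((0 10 15 11 7 14 13 4 6))^(-1) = (0 6 4 13 14 7 11 15 10)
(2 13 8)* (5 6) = (2 13 8)(5 6) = [0, 1, 13, 3, 4, 6, 5, 7, 2, 9, 10, 11, 12, 8]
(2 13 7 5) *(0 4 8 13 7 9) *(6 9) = (0 4 8 13 6 9)(2 7 5) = [4, 1, 7, 3, 8, 2, 9, 5, 13, 0, 10, 11, 12, 6]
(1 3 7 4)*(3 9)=(1 9 3 7 4)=[0, 9, 2, 7, 1, 5, 6, 4, 8, 3]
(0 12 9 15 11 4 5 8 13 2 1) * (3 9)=(0 12 3 9 15 11 4 5 8 13 2 1)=[12, 0, 1, 9, 5, 8, 6, 7, 13, 15, 10, 4, 3, 2, 14, 11]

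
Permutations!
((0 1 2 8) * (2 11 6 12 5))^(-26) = (0 2 12 11)(1 8 5 6)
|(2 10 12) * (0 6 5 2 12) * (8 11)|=|(12)(0 6 5 2 10)(8 11)|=10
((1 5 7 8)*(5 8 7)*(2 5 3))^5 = (1 8)(2 3 5)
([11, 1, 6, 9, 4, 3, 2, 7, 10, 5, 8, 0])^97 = [11, 1, 6, 9, 4, 3, 2, 7, 10, 5, 8, 0]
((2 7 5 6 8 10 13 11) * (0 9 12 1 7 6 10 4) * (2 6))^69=((0 9 12 1 7 5 10 13 11 6 8 4))^69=(0 6 10 1)(4 11 5 12)(7 9 8 13)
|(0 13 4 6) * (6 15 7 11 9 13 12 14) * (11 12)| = 10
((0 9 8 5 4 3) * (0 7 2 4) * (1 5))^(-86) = ((0 9 8 1 5)(2 4 3 7))^(-86) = (0 5 1 8 9)(2 3)(4 7)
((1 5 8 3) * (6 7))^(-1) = (1 3 8 5)(6 7)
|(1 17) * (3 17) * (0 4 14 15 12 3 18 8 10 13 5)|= |(0 4 14 15 12 3 17 1 18 8 10 13 5)|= 13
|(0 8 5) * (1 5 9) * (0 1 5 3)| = |(0 8 9 5 1 3)| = 6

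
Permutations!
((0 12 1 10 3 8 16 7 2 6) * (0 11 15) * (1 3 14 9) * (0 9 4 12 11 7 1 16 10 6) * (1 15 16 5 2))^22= ((0 11 16 15 9 5 2)(1 6 7)(3 8 10 14 4 12))^22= (0 11 16 15 9 5 2)(1 6 7)(3 4 10)(8 12 14)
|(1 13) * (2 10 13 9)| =5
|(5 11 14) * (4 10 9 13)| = 12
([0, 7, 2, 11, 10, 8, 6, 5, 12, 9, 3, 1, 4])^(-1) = (1 11 3 10 4 12 8 5 7)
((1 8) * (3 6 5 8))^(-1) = ((1 3 6 5 8))^(-1) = (1 8 5 6 3)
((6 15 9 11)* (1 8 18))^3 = (18)(6 11 9 15)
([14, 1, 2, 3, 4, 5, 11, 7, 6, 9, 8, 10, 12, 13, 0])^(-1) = [14, 1, 2, 3, 4, 5, 8, 7, 10, 9, 11, 6, 12, 13, 0]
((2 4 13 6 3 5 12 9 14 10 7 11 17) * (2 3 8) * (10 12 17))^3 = ((2 4 13 6 8)(3 5 17)(7 11 10)(9 14 12))^3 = (17)(2 6 4 8 13)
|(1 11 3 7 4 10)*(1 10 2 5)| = 7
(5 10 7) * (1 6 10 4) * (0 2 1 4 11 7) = [2, 6, 1, 3, 4, 11, 10, 5, 8, 9, 0, 7] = (0 2 1 6 10)(5 11 7)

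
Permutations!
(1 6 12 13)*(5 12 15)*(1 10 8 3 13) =(1 6 15 5 12)(3 13 10 8) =[0, 6, 2, 13, 4, 12, 15, 7, 3, 9, 8, 11, 1, 10, 14, 5]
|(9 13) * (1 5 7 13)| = |(1 5 7 13 9)| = 5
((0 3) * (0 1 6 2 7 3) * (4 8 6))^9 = (1 8 2 3 4 6 7)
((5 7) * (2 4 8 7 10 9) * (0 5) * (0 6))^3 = (0 9 8)(2 7 5)(4 6 10)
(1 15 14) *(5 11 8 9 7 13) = (1 15 14)(5 11 8 9 7 13) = [0, 15, 2, 3, 4, 11, 6, 13, 9, 7, 10, 8, 12, 5, 1, 14]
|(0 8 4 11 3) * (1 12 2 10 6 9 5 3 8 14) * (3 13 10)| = |(0 14 1 12 2 3)(4 11 8)(5 13 10 6 9)| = 30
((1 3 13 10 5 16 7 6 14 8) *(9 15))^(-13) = (1 6 5 3 14 16 13 8 7 10)(9 15)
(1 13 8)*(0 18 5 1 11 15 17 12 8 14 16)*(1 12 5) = [18, 13, 2, 3, 4, 12, 6, 7, 11, 9, 10, 15, 8, 14, 16, 17, 0, 5, 1] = (0 18 1 13 14 16)(5 12 8 11 15 17)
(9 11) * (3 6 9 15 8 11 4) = (3 6 9 4)(8 11 15) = [0, 1, 2, 6, 3, 5, 9, 7, 11, 4, 10, 15, 12, 13, 14, 8]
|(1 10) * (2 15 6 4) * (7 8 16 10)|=20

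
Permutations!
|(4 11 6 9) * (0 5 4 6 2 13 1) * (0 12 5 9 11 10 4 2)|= 20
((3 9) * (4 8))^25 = (3 9)(4 8)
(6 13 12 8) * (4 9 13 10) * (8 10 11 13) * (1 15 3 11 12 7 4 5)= [0, 15, 2, 11, 9, 1, 12, 4, 6, 8, 5, 13, 10, 7, 14, 3]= (1 15 3 11 13 7 4 9 8 6 12 10 5)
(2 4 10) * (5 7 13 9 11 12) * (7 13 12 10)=(2 4 7 12 5 13 9 11 10)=[0, 1, 4, 3, 7, 13, 6, 12, 8, 11, 2, 10, 5, 9]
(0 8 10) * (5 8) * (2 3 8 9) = (0 5 9 2 3 8 10) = [5, 1, 3, 8, 4, 9, 6, 7, 10, 2, 0]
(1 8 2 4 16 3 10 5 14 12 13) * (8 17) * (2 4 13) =(1 17 8 4 16 3 10 5 14 12 2 13) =[0, 17, 13, 10, 16, 14, 6, 7, 4, 9, 5, 11, 2, 1, 12, 15, 3, 8]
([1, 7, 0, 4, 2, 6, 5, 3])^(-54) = (7)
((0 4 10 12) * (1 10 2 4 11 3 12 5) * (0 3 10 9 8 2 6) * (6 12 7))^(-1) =(0 6 7 3 12 4 2 8 9 1 5 10 11) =((0 11 10 5 1 9 8 2 4 12 3 7 6))^(-1)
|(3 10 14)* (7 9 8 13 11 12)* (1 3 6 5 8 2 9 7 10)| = |(1 3)(2 9)(5 8 13 11 12 10 14 6)| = 8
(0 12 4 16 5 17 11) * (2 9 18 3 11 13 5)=(0 12 4 16 2 9 18 3 11)(5 17 13)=[12, 1, 9, 11, 16, 17, 6, 7, 8, 18, 10, 0, 4, 5, 14, 15, 2, 13, 3]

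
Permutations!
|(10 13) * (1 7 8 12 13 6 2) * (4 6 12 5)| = |(1 7 8 5 4 6 2)(10 12 13)| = 21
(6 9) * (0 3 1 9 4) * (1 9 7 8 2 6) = (0 3 9 1 7 8 2 6 4) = [3, 7, 6, 9, 0, 5, 4, 8, 2, 1]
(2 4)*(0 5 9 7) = [5, 1, 4, 3, 2, 9, 6, 0, 8, 7] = (0 5 9 7)(2 4)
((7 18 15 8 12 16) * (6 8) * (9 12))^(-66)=(6 18 16 9)(7 12 8 15)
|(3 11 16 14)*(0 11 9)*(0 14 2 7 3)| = 8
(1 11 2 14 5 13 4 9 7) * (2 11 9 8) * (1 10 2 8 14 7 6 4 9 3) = (1 3)(2 7 10)(4 14 5 13 9 6) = [0, 3, 7, 1, 14, 13, 4, 10, 8, 6, 2, 11, 12, 9, 5]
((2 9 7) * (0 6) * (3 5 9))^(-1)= ((0 6)(2 3 5 9 7))^(-1)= (0 6)(2 7 9 5 3)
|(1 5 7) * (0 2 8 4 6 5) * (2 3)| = |(0 3 2 8 4 6 5 7 1)| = 9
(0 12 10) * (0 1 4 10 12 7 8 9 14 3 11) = (0 7 8 9 14 3 11)(1 4 10) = [7, 4, 2, 11, 10, 5, 6, 8, 9, 14, 1, 0, 12, 13, 3]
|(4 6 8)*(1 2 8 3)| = 6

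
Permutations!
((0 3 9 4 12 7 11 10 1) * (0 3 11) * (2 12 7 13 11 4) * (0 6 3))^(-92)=(0 3 13)(1 6 12)(2 10 7)(4 9 11)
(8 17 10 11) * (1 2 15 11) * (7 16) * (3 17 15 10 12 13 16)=(1 2 10)(3 17 12 13 16 7)(8 15 11)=[0, 2, 10, 17, 4, 5, 6, 3, 15, 9, 1, 8, 13, 16, 14, 11, 7, 12]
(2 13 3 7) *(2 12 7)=(2 13 3)(7 12)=[0, 1, 13, 2, 4, 5, 6, 12, 8, 9, 10, 11, 7, 3]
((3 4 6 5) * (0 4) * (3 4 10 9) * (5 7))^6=((0 10 9 3)(4 6 7 5))^6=(0 9)(3 10)(4 7)(5 6)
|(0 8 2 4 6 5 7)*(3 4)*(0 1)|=9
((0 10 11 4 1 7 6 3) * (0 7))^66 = ((0 10 11 4 1)(3 7 6))^66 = (0 10 11 4 1)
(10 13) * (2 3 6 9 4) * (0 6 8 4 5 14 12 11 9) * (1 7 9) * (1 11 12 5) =(0 6)(1 7 9)(2 3 8 4)(5 14)(10 13) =[6, 7, 3, 8, 2, 14, 0, 9, 4, 1, 13, 11, 12, 10, 5]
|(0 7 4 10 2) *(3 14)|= 10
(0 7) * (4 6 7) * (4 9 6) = (0 9 6 7) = [9, 1, 2, 3, 4, 5, 7, 0, 8, 6]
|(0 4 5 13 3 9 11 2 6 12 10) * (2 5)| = |(0 4 2 6 12 10)(3 9 11 5 13)| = 30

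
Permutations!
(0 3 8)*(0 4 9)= [3, 1, 2, 8, 9, 5, 6, 7, 4, 0]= (0 3 8 4 9)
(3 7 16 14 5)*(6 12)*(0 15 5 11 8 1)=[15, 0, 2, 7, 4, 3, 12, 16, 1, 9, 10, 8, 6, 13, 11, 5, 14]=(0 15 5 3 7 16 14 11 8 1)(6 12)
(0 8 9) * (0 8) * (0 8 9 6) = [8, 1, 2, 3, 4, 5, 0, 7, 6, 9] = (9)(0 8 6)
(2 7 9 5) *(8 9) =[0, 1, 7, 3, 4, 2, 6, 8, 9, 5] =(2 7 8 9 5)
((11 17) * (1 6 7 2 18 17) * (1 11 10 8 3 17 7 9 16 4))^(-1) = (1 4 16 9 6)(2 7 18)(3 8 10 17)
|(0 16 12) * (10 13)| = |(0 16 12)(10 13)| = 6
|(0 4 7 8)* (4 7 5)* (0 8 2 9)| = 4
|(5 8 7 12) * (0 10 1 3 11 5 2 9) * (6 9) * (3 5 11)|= |(0 10 1 5 8 7 12 2 6 9)|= 10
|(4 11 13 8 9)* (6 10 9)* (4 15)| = |(4 11 13 8 6 10 9 15)| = 8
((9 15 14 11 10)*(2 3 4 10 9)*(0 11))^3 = (0 15 11 14 9)(2 10 4 3)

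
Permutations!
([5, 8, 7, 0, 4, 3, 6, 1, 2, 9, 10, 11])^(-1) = [3, 7, 8, 5, 4, 0, 6, 2, 1, 9, 10, 11]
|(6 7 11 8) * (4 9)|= 4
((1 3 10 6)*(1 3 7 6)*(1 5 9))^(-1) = (1 9 5 10 3 6 7)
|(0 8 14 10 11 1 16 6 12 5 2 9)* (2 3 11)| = |(0 8 14 10 2 9)(1 16 6 12 5 3 11)| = 42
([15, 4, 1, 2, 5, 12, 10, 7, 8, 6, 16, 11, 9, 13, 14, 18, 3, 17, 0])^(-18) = (18)(1 5 9 10 3)(2 4 12 6 16)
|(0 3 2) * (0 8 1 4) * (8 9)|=|(0 3 2 9 8 1 4)|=7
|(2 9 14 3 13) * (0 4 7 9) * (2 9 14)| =8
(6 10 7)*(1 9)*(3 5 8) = (1 9)(3 5 8)(6 10 7) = [0, 9, 2, 5, 4, 8, 10, 6, 3, 1, 7]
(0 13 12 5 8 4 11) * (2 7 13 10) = (0 10 2 7 13 12 5 8 4 11) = [10, 1, 7, 3, 11, 8, 6, 13, 4, 9, 2, 0, 5, 12]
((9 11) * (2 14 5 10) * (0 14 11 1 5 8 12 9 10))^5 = ((0 14 8 12 9 1 5)(2 11 10))^5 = (0 1 12 14 5 9 8)(2 10 11)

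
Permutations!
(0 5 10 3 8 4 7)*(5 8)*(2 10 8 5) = (0 5 8 4 7)(2 10 3) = [5, 1, 10, 2, 7, 8, 6, 0, 4, 9, 3]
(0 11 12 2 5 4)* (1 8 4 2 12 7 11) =(12)(0 1 8 4)(2 5)(7 11) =[1, 8, 5, 3, 0, 2, 6, 11, 4, 9, 10, 7, 12]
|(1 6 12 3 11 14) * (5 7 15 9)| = |(1 6 12 3 11 14)(5 7 15 9)| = 12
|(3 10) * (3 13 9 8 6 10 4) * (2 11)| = |(2 11)(3 4)(6 10 13 9 8)| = 10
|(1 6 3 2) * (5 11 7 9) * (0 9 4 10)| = |(0 9 5 11 7 4 10)(1 6 3 2)| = 28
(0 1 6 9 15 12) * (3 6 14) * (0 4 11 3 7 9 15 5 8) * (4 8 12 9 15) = [1, 14, 2, 6, 11, 12, 4, 15, 0, 5, 10, 3, 8, 13, 7, 9] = (0 1 14 7 15 9 5 12 8)(3 6 4 11)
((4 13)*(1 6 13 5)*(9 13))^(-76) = ((1 6 9 13 4 5))^(-76) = (1 9 4)(5 6 13)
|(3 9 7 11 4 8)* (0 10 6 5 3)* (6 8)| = |(0 10 8)(3 9 7 11 4 6 5)| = 21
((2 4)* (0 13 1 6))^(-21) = (0 6 1 13)(2 4)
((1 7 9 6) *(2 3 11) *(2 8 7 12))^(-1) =(1 6 9 7 8 11 3 2 12)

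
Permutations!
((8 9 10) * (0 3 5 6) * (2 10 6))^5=((0 3 5 2 10 8 9 6))^5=(0 8 5 6 10 3 9 2)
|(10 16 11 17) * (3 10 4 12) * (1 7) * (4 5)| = |(1 7)(3 10 16 11 17 5 4 12)| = 8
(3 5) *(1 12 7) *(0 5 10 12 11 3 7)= (0 5 7 1 11 3 10 12)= [5, 11, 2, 10, 4, 7, 6, 1, 8, 9, 12, 3, 0]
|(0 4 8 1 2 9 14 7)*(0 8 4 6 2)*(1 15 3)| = 10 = |(0 6 2 9 14 7 8 15 3 1)|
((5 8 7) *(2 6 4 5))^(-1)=((2 6 4 5 8 7))^(-1)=(2 7 8 5 4 6)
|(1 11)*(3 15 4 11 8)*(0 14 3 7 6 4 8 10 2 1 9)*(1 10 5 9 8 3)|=|(0 14 1 5 9)(2 10)(3 15)(4 11 8 7 6)|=10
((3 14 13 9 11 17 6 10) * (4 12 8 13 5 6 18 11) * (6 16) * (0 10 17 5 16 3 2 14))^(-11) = ((0 10 2 14 16 6 17 18 11 5 3)(4 12 8 13 9))^(-11) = (18)(4 9 13 8 12)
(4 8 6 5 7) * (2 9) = [0, 1, 9, 3, 8, 7, 5, 4, 6, 2] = (2 9)(4 8 6 5 7)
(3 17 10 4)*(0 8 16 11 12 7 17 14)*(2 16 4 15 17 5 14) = (0 8 4 3 2 16 11 12 7 5 14)(10 15 17) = [8, 1, 16, 2, 3, 14, 6, 5, 4, 9, 15, 12, 7, 13, 0, 17, 11, 10]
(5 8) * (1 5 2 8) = (1 5)(2 8) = [0, 5, 8, 3, 4, 1, 6, 7, 2]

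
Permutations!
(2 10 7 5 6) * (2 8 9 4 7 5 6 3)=[0, 1, 10, 2, 7, 3, 8, 6, 9, 4, 5]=(2 10 5 3)(4 7 6 8 9)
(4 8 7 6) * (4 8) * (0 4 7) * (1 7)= [4, 7, 2, 3, 1, 5, 8, 6, 0]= (0 4 1 7 6 8)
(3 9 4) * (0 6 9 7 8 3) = (0 6 9 4)(3 7 8) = [6, 1, 2, 7, 0, 5, 9, 8, 3, 4]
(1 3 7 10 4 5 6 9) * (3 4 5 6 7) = (1 4 6 9)(5 7 10) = [0, 4, 2, 3, 6, 7, 9, 10, 8, 1, 5]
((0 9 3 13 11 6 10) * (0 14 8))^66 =(0 13 10)(3 6 8)(9 11 14)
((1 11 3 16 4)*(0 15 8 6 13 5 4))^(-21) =((0 15 8 6 13 5 4 1 11 3 16))^(-21) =(0 15 8 6 13 5 4 1 11 3 16)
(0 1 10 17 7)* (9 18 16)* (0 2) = (0 1 10 17 7 2)(9 18 16) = [1, 10, 0, 3, 4, 5, 6, 2, 8, 18, 17, 11, 12, 13, 14, 15, 9, 7, 16]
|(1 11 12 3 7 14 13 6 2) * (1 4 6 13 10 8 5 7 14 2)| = |(1 11 12 3 14 10 8 5 7 2 4 6)| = 12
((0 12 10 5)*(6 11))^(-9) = (0 5 10 12)(6 11)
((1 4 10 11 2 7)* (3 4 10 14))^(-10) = ((1 10 11 2 7)(3 4 14))^(-10) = (3 14 4)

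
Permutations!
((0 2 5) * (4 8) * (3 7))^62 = (8)(0 5 2)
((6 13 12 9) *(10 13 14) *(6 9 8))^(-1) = (6 8 12 13 10 14)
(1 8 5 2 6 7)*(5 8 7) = (8)(1 7)(2 6 5) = [0, 7, 6, 3, 4, 2, 5, 1, 8]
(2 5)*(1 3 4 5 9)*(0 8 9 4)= [8, 3, 4, 0, 5, 2, 6, 7, 9, 1]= (0 8 9 1 3)(2 4 5)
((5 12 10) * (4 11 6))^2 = (4 6 11)(5 10 12)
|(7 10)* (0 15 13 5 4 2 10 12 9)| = 10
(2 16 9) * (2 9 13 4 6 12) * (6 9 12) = (2 16 13 4 9 12) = [0, 1, 16, 3, 9, 5, 6, 7, 8, 12, 10, 11, 2, 4, 14, 15, 13]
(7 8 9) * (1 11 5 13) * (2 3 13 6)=[0, 11, 3, 13, 4, 6, 2, 8, 9, 7, 10, 5, 12, 1]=(1 11 5 6 2 3 13)(7 8 9)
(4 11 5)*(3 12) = [0, 1, 2, 12, 11, 4, 6, 7, 8, 9, 10, 5, 3] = (3 12)(4 11 5)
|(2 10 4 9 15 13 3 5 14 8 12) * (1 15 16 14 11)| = 24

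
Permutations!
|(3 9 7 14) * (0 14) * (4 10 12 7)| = 8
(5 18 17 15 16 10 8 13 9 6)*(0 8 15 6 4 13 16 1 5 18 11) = (0 8 16 10 15 1 5 11)(4 13 9)(6 18 17) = [8, 5, 2, 3, 13, 11, 18, 7, 16, 4, 15, 0, 12, 9, 14, 1, 10, 6, 17]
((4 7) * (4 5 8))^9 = ((4 7 5 8))^9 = (4 7 5 8)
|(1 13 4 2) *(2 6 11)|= 6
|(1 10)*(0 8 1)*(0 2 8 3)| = 4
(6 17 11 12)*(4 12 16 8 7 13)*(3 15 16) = (3 15 16 8 7 13 4 12 6 17 11) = [0, 1, 2, 15, 12, 5, 17, 13, 7, 9, 10, 3, 6, 4, 14, 16, 8, 11]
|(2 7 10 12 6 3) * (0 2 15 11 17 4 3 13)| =|(0 2 7 10 12 6 13)(3 15 11 17 4)| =35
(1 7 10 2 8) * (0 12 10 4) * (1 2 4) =(0 12 10 4)(1 7)(2 8) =[12, 7, 8, 3, 0, 5, 6, 1, 2, 9, 4, 11, 10]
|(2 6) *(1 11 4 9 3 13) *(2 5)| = |(1 11 4 9 3 13)(2 6 5)| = 6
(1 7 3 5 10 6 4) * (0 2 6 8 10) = (0 2 6 4 1 7 3 5)(8 10) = [2, 7, 6, 5, 1, 0, 4, 3, 10, 9, 8]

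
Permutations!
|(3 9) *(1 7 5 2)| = |(1 7 5 2)(3 9)| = 4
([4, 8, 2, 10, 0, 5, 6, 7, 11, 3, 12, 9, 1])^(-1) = [4, 12, 2, 9, 0, 5, 6, 7, 1, 11, 3, 8, 10]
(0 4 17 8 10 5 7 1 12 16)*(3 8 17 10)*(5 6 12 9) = (17)(0 4 10 6 12 16)(1 9 5 7)(3 8) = [4, 9, 2, 8, 10, 7, 12, 1, 3, 5, 6, 11, 16, 13, 14, 15, 0, 17]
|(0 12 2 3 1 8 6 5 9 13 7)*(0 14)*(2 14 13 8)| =|(0 12 14)(1 2 3)(5 9 8 6)(7 13)| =12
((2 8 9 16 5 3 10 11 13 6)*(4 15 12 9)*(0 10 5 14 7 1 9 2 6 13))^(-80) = (16)(0 10 11)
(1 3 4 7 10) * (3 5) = [0, 5, 2, 4, 7, 3, 6, 10, 8, 9, 1] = (1 5 3 4 7 10)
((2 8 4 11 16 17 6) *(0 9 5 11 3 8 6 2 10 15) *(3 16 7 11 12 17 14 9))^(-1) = ((0 3 8 4 16 14 9 5 12 17 2 6 10 15)(7 11))^(-1) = (0 15 10 6 2 17 12 5 9 14 16 4 8 3)(7 11)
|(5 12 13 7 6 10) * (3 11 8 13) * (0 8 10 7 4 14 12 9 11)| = 28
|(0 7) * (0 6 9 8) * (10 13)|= |(0 7 6 9 8)(10 13)|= 10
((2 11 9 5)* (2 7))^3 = (2 5 11 7 9)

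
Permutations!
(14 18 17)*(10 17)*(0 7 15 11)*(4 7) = (0 4 7 15 11)(10 17 14 18) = [4, 1, 2, 3, 7, 5, 6, 15, 8, 9, 17, 0, 12, 13, 18, 11, 16, 14, 10]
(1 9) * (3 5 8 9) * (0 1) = (0 1 3 5 8 9) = [1, 3, 2, 5, 4, 8, 6, 7, 9, 0]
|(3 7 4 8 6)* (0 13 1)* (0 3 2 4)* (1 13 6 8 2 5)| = 6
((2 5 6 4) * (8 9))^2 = (9)(2 6)(4 5)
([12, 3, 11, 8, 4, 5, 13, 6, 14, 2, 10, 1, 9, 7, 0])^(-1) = (0 14 8 3 1 11 2 9 12)(6 7 13)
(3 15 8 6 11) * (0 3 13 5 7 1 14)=(0 3 15 8 6 11 13 5 7 1 14)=[3, 14, 2, 15, 4, 7, 11, 1, 6, 9, 10, 13, 12, 5, 0, 8]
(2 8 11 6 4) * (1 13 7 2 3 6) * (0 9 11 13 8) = (0 9 11 1 8 13 7 2)(3 6 4) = [9, 8, 0, 6, 3, 5, 4, 2, 13, 11, 10, 1, 12, 7]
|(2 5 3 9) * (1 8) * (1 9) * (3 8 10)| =12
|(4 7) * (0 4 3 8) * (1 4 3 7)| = 6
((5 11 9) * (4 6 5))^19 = (4 9 11 5 6)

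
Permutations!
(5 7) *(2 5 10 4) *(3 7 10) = (2 5 10 4)(3 7) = [0, 1, 5, 7, 2, 10, 6, 3, 8, 9, 4]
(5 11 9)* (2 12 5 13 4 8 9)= (2 12 5 11)(4 8 9 13)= [0, 1, 12, 3, 8, 11, 6, 7, 9, 13, 10, 2, 5, 4]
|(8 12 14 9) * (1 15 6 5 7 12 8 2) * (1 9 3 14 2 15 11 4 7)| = 10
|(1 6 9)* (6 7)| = 4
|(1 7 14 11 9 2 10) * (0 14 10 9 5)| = |(0 14 11 5)(1 7 10)(2 9)| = 12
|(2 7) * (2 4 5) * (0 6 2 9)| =7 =|(0 6 2 7 4 5 9)|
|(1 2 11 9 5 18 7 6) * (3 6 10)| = 10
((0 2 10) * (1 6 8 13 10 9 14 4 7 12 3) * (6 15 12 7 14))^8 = ((0 2 9 6 8 13 10)(1 15 12 3)(4 14))^8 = (15)(0 2 9 6 8 13 10)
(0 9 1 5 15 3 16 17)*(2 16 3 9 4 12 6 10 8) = [4, 5, 16, 3, 12, 15, 10, 7, 2, 1, 8, 11, 6, 13, 14, 9, 17, 0] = (0 4 12 6 10 8 2 16 17)(1 5 15 9)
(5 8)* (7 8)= (5 7 8)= [0, 1, 2, 3, 4, 7, 6, 8, 5]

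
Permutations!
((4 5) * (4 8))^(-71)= (4 5 8)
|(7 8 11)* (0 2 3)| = 3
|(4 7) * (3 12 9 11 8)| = |(3 12 9 11 8)(4 7)| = 10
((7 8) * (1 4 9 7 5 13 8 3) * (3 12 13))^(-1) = ((1 4 9 7 12 13 8 5 3))^(-1) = (1 3 5 8 13 12 7 9 4)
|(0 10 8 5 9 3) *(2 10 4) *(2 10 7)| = 14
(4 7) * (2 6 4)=(2 6 4 7)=[0, 1, 6, 3, 7, 5, 4, 2]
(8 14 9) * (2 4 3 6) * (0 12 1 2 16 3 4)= (0 12 1 2)(3 6 16)(8 14 9)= [12, 2, 0, 6, 4, 5, 16, 7, 14, 8, 10, 11, 1, 13, 9, 15, 3]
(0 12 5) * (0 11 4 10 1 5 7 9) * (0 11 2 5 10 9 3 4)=(0 12 7 3 4 9 11)(1 10)(2 5)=[12, 10, 5, 4, 9, 2, 6, 3, 8, 11, 1, 0, 7]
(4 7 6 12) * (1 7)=(1 7 6 12 4)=[0, 7, 2, 3, 1, 5, 12, 6, 8, 9, 10, 11, 4]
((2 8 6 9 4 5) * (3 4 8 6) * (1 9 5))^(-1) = ((1 9 8 3 4)(2 6 5))^(-1) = (1 4 3 8 9)(2 5 6)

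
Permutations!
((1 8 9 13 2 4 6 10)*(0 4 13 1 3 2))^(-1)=((0 4 6 10 3 2 13)(1 8 9))^(-1)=(0 13 2 3 10 6 4)(1 9 8)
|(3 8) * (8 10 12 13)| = 5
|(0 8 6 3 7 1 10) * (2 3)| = |(0 8 6 2 3 7 1 10)| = 8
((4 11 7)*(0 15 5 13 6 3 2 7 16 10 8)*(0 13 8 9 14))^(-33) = (0 10 4 3 8)(2 13 15 9 11)(5 14 16 7 6)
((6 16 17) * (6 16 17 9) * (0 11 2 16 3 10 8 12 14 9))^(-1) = (0 16 2 11)(3 17 6 9 14 12 8 10)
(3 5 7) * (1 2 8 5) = (1 2 8 5 7 3) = [0, 2, 8, 1, 4, 7, 6, 3, 5]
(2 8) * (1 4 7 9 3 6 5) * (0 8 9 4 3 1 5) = (0 8 2 9 1 3 6)(4 7) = [8, 3, 9, 6, 7, 5, 0, 4, 2, 1]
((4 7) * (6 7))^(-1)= ((4 6 7))^(-1)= (4 7 6)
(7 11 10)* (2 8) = (2 8)(7 11 10) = [0, 1, 8, 3, 4, 5, 6, 11, 2, 9, 7, 10]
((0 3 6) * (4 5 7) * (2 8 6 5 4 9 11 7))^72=(11)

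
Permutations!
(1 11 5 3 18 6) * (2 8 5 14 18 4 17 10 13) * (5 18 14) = (1 11 5 3 4 17 10 13 2 8 18 6) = [0, 11, 8, 4, 17, 3, 1, 7, 18, 9, 13, 5, 12, 2, 14, 15, 16, 10, 6]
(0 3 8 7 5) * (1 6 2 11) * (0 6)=[3, 0, 11, 8, 4, 6, 2, 5, 7, 9, 10, 1]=(0 3 8 7 5 6 2 11 1)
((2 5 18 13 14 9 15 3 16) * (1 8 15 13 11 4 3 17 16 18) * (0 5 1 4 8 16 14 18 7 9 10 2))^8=((0 5 4 3 7 9 13 18 11 8 15 17 14 10 2 1 16))^8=(0 11 16 18 1 13 2 9 10 7 14 3 17 4 15 5 8)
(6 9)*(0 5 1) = (0 5 1)(6 9) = [5, 0, 2, 3, 4, 1, 9, 7, 8, 6]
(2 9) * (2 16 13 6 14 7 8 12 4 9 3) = (2 3)(4 9 16 13 6 14 7 8 12) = [0, 1, 3, 2, 9, 5, 14, 8, 12, 16, 10, 11, 4, 6, 7, 15, 13]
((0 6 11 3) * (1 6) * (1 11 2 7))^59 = (0 3 11)(1 7 2 6)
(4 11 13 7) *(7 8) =(4 11 13 8 7) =[0, 1, 2, 3, 11, 5, 6, 4, 7, 9, 10, 13, 12, 8]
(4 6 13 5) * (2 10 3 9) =(2 10 3 9)(4 6 13 5) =[0, 1, 10, 9, 6, 4, 13, 7, 8, 2, 3, 11, 12, 5]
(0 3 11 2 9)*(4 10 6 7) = (0 3 11 2 9)(4 10 6 7) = [3, 1, 9, 11, 10, 5, 7, 4, 8, 0, 6, 2]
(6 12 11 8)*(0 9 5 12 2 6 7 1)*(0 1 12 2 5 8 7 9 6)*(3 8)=(0 6 5 2)(3 8 9)(7 12 11)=[6, 1, 0, 8, 4, 2, 5, 12, 9, 3, 10, 7, 11]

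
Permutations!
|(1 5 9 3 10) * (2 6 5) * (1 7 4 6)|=|(1 2)(3 10 7 4 6 5 9)|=14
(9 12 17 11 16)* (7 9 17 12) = (7 9)(11 16 17) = [0, 1, 2, 3, 4, 5, 6, 9, 8, 7, 10, 16, 12, 13, 14, 15, 17, 11]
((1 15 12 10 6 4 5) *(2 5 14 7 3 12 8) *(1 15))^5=(2 5 15 8)(3 14 6 12 7 4 10)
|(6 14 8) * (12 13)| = |(6 14 8)(12 13)| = 6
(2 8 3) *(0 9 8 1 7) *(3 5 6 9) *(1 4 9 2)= [3, 7, 4, 1, 9, 6, 2, 0, 5, 8]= (0 3 1 7)(2 4 9 8 5 6)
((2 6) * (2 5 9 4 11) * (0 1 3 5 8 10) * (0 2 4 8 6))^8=(11)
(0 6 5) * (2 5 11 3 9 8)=[6, 1, 5, 9, 4, 0, 11, 7, 2, 8, 10, 3]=(0 6 11 3 9 8 2 5)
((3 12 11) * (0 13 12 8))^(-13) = ((0 13 12 11 3 8))^(-13) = (0 8 3 11 12 13)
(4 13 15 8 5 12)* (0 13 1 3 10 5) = (0 13 15 8)(1 3 10 5 12 4) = [13, 3, 2, 10, 1, 12, 6, 7, 0, 9, 5, 11, 4, 15, 14, 8]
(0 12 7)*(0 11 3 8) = (0 12 7 11 3 8) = [12, 1, 2, 8, 4, 5, 6, 11, 0, 9, 10, 3, 7]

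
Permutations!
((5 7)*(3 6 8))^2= ((3 6 8)(5 7))^2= (3 8 6)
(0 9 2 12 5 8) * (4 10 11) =(0 9 2 12 5 8)(4 10 11) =[9, 1, 12, 3, 10, 8, 6, 7, 0, 2, 11, 4, 5]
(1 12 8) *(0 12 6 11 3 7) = [12, 6, 2, 7, 4, 5, 11, 0, 1, 9, 10, 3, 8] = (0 12 8 1 6 11 3 7)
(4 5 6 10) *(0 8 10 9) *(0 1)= (0 8 10 4 5 6 9 1)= [8, 0, 2, 3, 5, 6, 9, 7, 10, 1, 4]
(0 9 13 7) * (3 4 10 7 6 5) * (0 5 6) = (0 9 13)(3 4 10 7 5) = [9, 1, 2, 4, 10, 3, 6, 5, 8, 13, 7, 11, 12, 0]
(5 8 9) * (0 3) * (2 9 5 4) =(0 3)(2 9 4)(5 8) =[3, 1, 9, 0, 2, 8, 6, 7, 5, 4]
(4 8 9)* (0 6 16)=(0 6 16)(4 8 9)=[6, 1, 2, 3, 8, 5, 16, 7, 9, 4, 10, 11, 12, 13, 14, 15, 0]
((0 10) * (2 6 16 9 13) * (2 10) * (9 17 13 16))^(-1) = (0 10 13 17 16 9 6 2)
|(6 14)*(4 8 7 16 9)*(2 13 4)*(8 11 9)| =30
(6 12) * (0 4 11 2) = (0 4 11 2)(6 12) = [4, 1, 0, 3, 11, 5, 12, 7, 8, 9, 10, 2, 6]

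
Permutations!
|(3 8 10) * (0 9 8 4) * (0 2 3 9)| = |(2 3 4)(8 10 9)| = 3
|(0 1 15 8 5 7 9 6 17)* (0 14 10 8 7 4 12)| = 13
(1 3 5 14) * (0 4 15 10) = (0 4 15 10)(1 3 5 14) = [4, 3, 2, 5, 15, 14, 6, 7, 8, 9, 0, 11, 12, 13, 1, 10]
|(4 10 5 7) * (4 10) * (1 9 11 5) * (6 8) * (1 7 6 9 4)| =10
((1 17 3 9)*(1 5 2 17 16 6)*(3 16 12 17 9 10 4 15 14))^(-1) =((1 12 17 16 6)(2 9 5)(3 10 4 15 14))^(-1) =(1 6 16 17 12)(2 5 9)(3 14 15 4 10)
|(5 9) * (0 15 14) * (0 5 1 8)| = 7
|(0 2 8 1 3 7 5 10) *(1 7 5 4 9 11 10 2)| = |(0 1 3 5 2 8 7 4 9 11 10)| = 11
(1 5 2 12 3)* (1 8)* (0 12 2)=[12, 5, 2, 8, 4, 0, 6, 7, 1, 9, 10, 11, 3]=(0 12 3 8 1 5)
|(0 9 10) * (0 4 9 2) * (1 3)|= |(0 2)(1 3)(4 9 10)|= 6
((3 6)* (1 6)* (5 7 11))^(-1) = ((1 6 3)(5 7 11))^(-1) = (1 3 6)(5 11 7)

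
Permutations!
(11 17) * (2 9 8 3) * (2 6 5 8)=(2 9)(3 6 5 8)(11 17)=[0, 1, 9, 6, 4, 8, 5, 7, 3, 2, 10, 17, 12, 13, 14, 15, 16, 11]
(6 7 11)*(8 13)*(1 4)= (1 4)(6 7 11)(8 13)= [0, 4, 2, 3, 1, 5, 7, 11, 13, 9, 10, 6, 12, 8]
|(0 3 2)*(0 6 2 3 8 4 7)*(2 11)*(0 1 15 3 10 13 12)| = 30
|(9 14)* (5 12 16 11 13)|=|(5 12 16 11 13)(9 14)|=10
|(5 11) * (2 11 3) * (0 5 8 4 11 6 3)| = 6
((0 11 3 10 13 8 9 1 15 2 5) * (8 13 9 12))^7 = ((0 11 3 10 9 1 15 2 5)(8 12))^7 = (0 2 1 10 11 5 15 9 3)(8 12)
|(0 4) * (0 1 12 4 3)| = |(0 3)(1 12 4)| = 6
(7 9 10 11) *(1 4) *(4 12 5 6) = (1 12 5 6 4)(7 9 10 11) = [0, 12, 2, 3, 1, 6, 4, 9, 8, 10, 11, 7, 5]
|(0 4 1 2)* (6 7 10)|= |(0 4 1 2)(6 7 10)|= 12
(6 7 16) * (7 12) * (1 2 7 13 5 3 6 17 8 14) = [0, 2, 7, 6, 4, 3, 12, 16, 14, 9, 10, 11, 13, 5, 1, 15, 17, 8] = (1 2 7 16 17 8 14)(3 6 12 13 5)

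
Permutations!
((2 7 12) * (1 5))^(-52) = (2 12 7)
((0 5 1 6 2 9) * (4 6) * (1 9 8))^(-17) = ((0 5 9)(1 4 6 2 8))^(-17) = (0 5 9)(1 2 4 8 6)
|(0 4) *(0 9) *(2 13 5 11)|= 12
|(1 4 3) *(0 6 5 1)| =|(0 6 5 1 4 3)| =6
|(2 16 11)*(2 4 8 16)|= 4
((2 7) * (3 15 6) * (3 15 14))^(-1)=(2 7)(3 14)(6 15)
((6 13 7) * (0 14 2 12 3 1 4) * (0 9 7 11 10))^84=(0 4 10 1 11 3 13 12 6 2 7 14 9)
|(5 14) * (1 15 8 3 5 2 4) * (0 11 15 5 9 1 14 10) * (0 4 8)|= 9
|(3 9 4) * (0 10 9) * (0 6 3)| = |(0 10 9 4)(3 6)| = 4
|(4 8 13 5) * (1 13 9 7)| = 7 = |(1 13 5 4 8 9 7)|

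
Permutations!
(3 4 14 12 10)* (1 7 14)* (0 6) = (0 6)(1 7 14 12 10 3 4) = [6, 7, 2, 4, 1, 5, 0, 14, 8, 9, 3, 11, 10, 13, 12]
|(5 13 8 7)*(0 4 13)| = |(0 4 13 8 7 5)| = 6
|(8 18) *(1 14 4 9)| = 4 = |(1 14 4 9)(8 18)|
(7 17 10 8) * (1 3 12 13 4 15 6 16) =(1 3 12 13 4 15 6 16)(7 17 10 8) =[0, 3, 2, 12, 15, 5, 16, 17, 7, 9, 8, 11, 13, 4, 14, 6, 1, 10]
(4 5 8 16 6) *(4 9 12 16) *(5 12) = (4 12 16 6 9 5 8) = [0, 1, 2, 3, 12, 8, 9, 7, 4, 5, 10, 11, 16, 13, 14, 15, 6]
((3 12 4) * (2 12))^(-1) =(2 3 4 12)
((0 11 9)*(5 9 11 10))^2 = (11)(0 5)(9 10)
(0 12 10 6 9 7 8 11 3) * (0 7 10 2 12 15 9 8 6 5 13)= (0 15 9 10 5 13)(2 12)(3 7 6 8 11)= [15, 1, 12, 7, 4, 13, 8, 6, 11, 10, 5, 3, 2, 0, 14, 9]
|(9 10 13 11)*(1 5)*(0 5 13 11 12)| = 15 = |(0 5 1 13 12)(9 10 11)|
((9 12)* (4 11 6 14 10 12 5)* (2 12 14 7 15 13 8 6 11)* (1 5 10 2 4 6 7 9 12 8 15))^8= (15)(1 7 8 2 14 10 9 6 5)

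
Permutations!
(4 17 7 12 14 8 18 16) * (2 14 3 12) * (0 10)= (0 10)(2 14 8 18 16 4 17 7)(3 12)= [10, 1, 14, 12, 17, 5, 6, 2, 18, 9, 0, 11, 3, 13, 8, 15, 4, 7, 16]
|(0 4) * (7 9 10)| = |(0 4)(7 9 10)| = 6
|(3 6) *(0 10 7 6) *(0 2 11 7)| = |(0 10)(2 11 7 6 3)| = 10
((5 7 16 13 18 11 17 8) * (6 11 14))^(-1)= (5 8 17 11 6 14 18 13 16 7)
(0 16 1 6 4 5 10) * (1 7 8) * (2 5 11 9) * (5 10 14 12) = (0 16 7 8 1 6 4 11 9 2 10)(5 14 12) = [16, 6, 10, 3, 11, 14, 4, 8, 1, 2, 0, 9, 5, 13, 12, 15, 7]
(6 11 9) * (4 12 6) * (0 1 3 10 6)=(0 1 3 10 6 11 9 4 12)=[1, 3, 2, 10, 12, 5, 11, 7, 8, 4, 6, 9, 0]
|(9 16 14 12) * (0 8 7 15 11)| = 20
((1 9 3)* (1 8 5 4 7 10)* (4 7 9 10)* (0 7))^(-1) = (0 5 8 3 9 4 7)(1 10)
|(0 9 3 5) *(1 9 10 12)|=|(0 10 12 1 9 3 5)|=7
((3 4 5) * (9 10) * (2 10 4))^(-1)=(2 3 5 4 9 10)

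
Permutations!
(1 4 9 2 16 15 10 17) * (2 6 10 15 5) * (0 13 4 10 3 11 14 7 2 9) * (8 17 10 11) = [13, 11, 16, 8, 0, 9, 3, 2, 17, 6, 10, 14, 12, 4, 7, 15, 5, 1] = (0 13 4)(1 11 14 7 2 16 5 9 6 3 8 17)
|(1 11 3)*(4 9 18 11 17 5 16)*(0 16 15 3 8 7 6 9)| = 30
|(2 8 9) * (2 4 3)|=5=|(2 8 9 4 3)|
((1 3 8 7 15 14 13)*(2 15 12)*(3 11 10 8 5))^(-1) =(1 13 14 15 2 12 7 8 10 11)(3 5)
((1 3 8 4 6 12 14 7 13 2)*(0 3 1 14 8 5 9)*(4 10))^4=((0 3 5 9)(2 14 7 13)(4 6 12 8 10))^4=(14)(4 10 8 12 6)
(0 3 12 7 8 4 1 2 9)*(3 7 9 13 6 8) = [7, 2, 13, 12, 1, 5, 8, 3, 4, 0, 10, 11, 9, 6] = (0 7 3 12 9)(1 2 13 6 8 4)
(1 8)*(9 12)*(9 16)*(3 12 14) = (1 8)(3 12 16 9 14) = [0, 8, 2, 12, 4, 5, 6, 7, 1, 14, 10, 11, 16, 13, 3, 15, 9]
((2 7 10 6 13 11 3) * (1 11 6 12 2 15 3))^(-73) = (1 11)(2 12 10 7)(3 15)(6 13)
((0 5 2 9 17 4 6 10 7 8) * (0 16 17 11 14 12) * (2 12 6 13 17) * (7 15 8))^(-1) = (0 12 5)(2 16 8 15 10 6 14 11 9)(4 17 13)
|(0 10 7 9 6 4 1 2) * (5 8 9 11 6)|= 24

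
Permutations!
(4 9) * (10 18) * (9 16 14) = (4 16 14 9)(10 18) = [0, 1, 2, 3, 16, 5, 6, 7, 8, 4, 18, 11, 12, 13, 9, 15, 14, 17, 10]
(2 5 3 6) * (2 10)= (2 5 3 6 10)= [0, 1, 5, 6, 4, 3, 10, 7, 8, 9, 2]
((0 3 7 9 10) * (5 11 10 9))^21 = (0 5)(3 11)(7 10)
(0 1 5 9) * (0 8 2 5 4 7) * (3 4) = (0 1 3 4 7)(2 5 9 8) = [1, 3, 5, 4, 7, 9, 6, 0, 2, 8]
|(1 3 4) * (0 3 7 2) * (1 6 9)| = 8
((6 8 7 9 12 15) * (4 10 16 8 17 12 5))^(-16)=(17)(4 9 8 10 5 7 16)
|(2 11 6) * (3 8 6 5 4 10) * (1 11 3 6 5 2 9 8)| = |(1 11 2 3)(4 10 6 9 8 5)| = 12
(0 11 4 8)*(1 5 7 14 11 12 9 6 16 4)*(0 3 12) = (1 5 7 14 11)(3 12 9 6 16 4 8) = [0, 5, 2, 12, 8, 7, 16, 14, 3, 6, 10, 1, 9, 13, 11, 15, 4]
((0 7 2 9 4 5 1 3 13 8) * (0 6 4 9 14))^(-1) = (0 14 2 7)(1 5 4 6 8 13 3)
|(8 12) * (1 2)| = 2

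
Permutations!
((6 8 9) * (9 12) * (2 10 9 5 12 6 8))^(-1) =(2 6 8 9 10)(5 12)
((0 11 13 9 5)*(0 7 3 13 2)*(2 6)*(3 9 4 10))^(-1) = (0 2 6 11)(3 10 4 13)(5 9 7)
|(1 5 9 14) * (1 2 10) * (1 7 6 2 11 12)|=|(1 5 9 14 11 12)(2 10 7 6)|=12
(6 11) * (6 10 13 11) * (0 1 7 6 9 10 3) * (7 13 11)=(0 1 13 7 6 9 10 11 3)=[1, 13, 2, 0, 4, 5, 9, 6, 8, 10, 11, 3, 12, 7]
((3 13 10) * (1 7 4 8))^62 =((1 7 4 8)(3 13 10))^62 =(1 4)(3 10 13)(7 8)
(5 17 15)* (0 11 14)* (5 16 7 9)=(0 11 14)(5 17 15 16 7 9)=[11, 1, 2, 3, 4, 17, 6, 9, 8, 5, 10, 14, 12, 13, 0, 16, 7, 15]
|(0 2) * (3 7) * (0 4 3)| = 5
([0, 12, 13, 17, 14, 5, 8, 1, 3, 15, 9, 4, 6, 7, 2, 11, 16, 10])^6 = (1 10 2 8 11)(3 4 12 9 13)(6 15 7 17 14)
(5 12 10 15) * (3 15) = (3 15 5 12 10) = [0, 1, 2, 15, 4, 12, 6, 7, 8, 9, 3, 11, 10, 13, 14, 5]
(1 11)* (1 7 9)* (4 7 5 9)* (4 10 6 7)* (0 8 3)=[8, 11, 2, 0, 4, 9, 7, 10, 3, 1, 6, 5]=(0 8 3)(1 11 5 9)(6 7 10)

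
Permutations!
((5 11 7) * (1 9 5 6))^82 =(1 7 5)(6 11 9)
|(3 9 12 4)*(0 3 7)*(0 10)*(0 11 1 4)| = |(0 3 9 12)(1 4 7 10 11)| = 20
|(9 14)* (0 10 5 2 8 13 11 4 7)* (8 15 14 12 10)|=42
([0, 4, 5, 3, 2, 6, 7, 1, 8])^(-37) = [0, 7, 4, 3, 1, 2, 5, 6, 8]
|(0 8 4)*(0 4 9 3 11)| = 5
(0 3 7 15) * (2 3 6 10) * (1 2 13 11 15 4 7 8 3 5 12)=[6, 2, 5, 8, 7, 12, 10, 4, 3, 9, 13, 15, 1, 11, 14, 0]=(0 6 10 13 11 15)(1 2 5 12)(3 8)(4 7)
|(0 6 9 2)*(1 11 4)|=|(0 6 9 2)(1 11 4)|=12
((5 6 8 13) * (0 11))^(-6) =(5 8)(6 13)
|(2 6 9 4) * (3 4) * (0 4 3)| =|(0 4 2 6 9)| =5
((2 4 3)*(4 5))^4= ((2 5 4 3))^4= (5)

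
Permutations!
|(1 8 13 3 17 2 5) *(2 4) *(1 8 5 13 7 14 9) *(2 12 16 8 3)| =|(1 5 3 17 4 12 16 8 7 14 9)(2 13)| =22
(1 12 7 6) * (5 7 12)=[0, 5, 2, 3, 4, 7, 1, 6, 8, 9, 10, 11, 12]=(12)(1 5 7 6)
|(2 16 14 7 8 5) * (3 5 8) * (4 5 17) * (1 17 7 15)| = 8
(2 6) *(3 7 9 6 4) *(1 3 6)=(1 3 7 9)(2 4 6)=[0, 3, 4, 7, 6, 5, 2, 9, 8, 1]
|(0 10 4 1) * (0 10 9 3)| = |(0 9 3)(1 10 4)| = 3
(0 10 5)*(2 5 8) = (0 10 8 2 5) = [10, 1, 5, 3, 4, 0, 6, 7, 2, 9, 8]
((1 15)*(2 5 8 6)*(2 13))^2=((1 15)(2 5 8 6 13))^2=(15)(2 8 13 5 6)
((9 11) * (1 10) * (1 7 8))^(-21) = (1 8 7 10)(9 11)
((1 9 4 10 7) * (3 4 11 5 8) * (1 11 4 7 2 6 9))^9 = ((2 6 9 4 10)(3 7 11 5 8))^9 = (2 10 4 9 6)(3 8 5 11 7)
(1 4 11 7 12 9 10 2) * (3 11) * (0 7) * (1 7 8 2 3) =(0 8 2 7 12 9 10 3 11)(1 4) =[8, 4, 7, 11, 1, 5, 6, 12, 2, 10, 3, 0, 9]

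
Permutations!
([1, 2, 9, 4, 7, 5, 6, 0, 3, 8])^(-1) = [7, 0, 1, 8, 3, 5, 6, 4, 9, 2]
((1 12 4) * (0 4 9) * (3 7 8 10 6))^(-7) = ((0 4 1 12 9)(3 7 8 10 6))^(-7) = (0 12 4 9 1)(3 10 7 6 8)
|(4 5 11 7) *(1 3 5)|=6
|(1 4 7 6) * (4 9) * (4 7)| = 4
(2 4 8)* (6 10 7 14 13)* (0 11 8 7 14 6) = (0 11 8 2 4 7 6 10 14 13) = [11, 1, 4, 3, 7, 5, 10, 6, 2, 9, 14, 8, 12, 0, 13]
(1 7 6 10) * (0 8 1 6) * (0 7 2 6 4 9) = (0 8 1 2 6 10 4 9) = [8, 2, 6, 3, 9, 5, 10, 7, 1, 0, 4]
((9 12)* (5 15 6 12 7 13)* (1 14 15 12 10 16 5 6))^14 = (1 15 14)(5 10 13 9)(6 7 12 16)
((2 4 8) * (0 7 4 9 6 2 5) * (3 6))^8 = (9)(0 8 7 5 4)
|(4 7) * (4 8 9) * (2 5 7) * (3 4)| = 7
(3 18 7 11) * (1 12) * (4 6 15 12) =[0, 4, 2, 18, 6, 5, 15, 11, 8, 9, 10, 3, 1, 13, 14, 12, 16, 17, 7] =(1 4 6 15 12)(3 18 7 11)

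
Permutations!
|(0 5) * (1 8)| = |(0 5)(1 8)| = 2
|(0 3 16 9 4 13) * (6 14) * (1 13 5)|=|(0 3 16 9 4 5 1 13)(6 14)|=8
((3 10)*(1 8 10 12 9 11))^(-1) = ((1 8 10 3 12 9 11))^(-1) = (1 11 9 12 3 10 8)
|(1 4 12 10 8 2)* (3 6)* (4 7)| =14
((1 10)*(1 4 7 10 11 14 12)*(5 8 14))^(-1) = (1 12 14 8 5 11)(4 10 7)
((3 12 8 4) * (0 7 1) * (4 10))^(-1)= ((0 7 1)(3 12 8 10 4))^(-1)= (0 1 7)(3 4 10 8 12)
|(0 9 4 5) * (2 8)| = 4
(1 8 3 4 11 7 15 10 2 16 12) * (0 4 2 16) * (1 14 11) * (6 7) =(0 4 1 8 3 2)(6 7 15 10 16 12 14 11) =[4, 8, 0, 2, 1, 5, 7, 15, 3, 9, 16, 6, 14, 13, 11, 10, 12]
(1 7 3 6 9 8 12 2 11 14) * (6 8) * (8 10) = [0, 7, 11, 10, 4, 5, 9, 3, 12, 6, 8, 14, 2, 13, 1] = (1 7 3 10 8 12 2 11 14)(6 9)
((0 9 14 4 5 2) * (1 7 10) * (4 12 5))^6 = ((0 9 14 12 5 2)(1 7 10))^6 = (14)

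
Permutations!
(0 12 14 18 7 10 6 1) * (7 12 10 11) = (0 10 6 1)(7 11)(12 14 18) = [10, 0, 2, 3, 4, 5, 1, 11, 8, 9, 6, 7, 14, 13, 18, 15, 16, 17, 12]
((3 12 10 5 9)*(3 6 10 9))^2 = (3 9 10)(5 12 6)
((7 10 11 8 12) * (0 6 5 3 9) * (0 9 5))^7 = ((0 6)(3 5)(7 10 11 8 12))^7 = (0 6)(3 5)(7 11 12 10 8)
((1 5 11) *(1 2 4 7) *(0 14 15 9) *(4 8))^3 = ((0 14 15 9)(1 5 11 2 8 4 7))^3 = (0 9 15 14)(1 2 7 11 4 5 8)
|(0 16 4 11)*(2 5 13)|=12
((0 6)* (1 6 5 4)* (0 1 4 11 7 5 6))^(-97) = ((0 6 1)(5 11 7))^(-97) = (0 1 6)(5 7 11)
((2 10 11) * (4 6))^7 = (2 10 11)(4 6)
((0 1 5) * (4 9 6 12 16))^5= (16)(0 5 1)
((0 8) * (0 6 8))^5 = (6 8)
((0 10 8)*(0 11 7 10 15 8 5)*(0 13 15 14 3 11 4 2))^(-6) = (0 5)(2 10)(3 15)(4 7)(8 11)(13 14)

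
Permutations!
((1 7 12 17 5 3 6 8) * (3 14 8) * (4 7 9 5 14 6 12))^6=(1 17 6)(3 9 14)(5 8 12)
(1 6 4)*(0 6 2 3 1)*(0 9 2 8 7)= [6, 8, 3, 1, 9, 5, 4, 0, 7, 2]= (0 6 4 9 2 3 1 8 7)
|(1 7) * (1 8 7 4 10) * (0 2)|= |(0 2)(1 4 10)(7 8)|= 6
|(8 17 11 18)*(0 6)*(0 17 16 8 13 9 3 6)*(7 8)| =|(3 6 17 11 18 13 9)(7 8 16)| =21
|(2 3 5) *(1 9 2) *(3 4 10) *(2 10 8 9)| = 8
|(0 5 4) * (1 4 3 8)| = 6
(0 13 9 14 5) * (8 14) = (0 13 9 8 14 5) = [13, 1, 2, 3, 4, 0, 6, 7, 14, 8, 10, 11, 12, 9, 5]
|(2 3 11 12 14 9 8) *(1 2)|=8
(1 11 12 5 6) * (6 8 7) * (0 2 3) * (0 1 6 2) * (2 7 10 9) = [0, 11, 3, 1, 4, 8, 6, 7, 10, 2, 9, 12, 5] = (1 11 12 5 8 10 9 2 3)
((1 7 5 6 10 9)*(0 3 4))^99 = ((0 3 4)(1 7 5 6 10 9))^99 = (1 6)(5 9)(7 10)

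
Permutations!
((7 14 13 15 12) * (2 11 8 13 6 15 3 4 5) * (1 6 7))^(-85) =(1 12 15 6)(2 5 4 3 13 8 11)(7 14)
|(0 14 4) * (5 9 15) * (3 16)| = 6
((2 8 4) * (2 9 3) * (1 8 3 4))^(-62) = (9)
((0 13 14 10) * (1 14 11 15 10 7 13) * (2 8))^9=(0 1 14 7 13 11 15 10)(2 8)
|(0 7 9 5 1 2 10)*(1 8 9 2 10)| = |(0 7 2 1 10)(5 8 9)| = 15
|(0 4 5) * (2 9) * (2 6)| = |(0 4 5)(2 9 6)| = 3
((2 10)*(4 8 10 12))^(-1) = (2 10 8 4 12)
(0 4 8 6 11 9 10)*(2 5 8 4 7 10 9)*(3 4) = (0 7 10)(2 5 8 6 11)(3 4) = [7, 1, 5, 4, 3, 8, 11, 10, 6, 9, 0, 2]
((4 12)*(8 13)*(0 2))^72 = ((0 2)(4 12)(8 13))^72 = (13)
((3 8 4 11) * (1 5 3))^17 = (1 11 4 8 3 5)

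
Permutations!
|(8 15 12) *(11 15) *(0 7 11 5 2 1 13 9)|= |(0 7 11 15 12 8 5 2 1 13 9)|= 11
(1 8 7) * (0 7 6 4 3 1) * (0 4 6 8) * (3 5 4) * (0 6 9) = (0 7 3 1 6 9)(4 5) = [7, 6, 2, 1, 5, 4, 9, 3, 8, 0]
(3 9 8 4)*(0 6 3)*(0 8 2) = (0 6 3 9 2)(4 8) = [6, 1, 0, 9, 8, 5, 3, 7, 4, 2]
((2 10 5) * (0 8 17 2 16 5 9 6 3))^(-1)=(0 3 6 9 10 2 17 8)(5 16)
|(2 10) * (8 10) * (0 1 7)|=|(0 1 7)(2 8 10)|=3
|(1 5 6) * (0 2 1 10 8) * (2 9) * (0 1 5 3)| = |(0 9 2 5 6 10 8 1 3)| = 9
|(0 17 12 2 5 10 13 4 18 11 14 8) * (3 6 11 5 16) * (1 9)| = |(0 17 12 2 16 3 6 11 14 8)(1 9)(4 18 5 10 13)| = 10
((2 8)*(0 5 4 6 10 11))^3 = (0 6)(2 8)(4 11)(5 10)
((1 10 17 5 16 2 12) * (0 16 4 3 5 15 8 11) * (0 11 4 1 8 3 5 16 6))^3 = ((0 6)(1 10 17 15 3 16 2 12 8 4 5))^3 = (0 6)(1 15 2 4 10 3 12 5 17 16 8)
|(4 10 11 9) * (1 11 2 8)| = 7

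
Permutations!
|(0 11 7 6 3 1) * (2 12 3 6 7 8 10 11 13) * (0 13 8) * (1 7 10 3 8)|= 10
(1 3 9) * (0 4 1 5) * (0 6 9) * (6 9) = (0 4 1 3)(5 9) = [4, 3, 2, 0, 1, 9, 6, 7, 8, 5]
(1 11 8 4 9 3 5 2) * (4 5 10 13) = [0, 11, 1, 10, 9, 2, 6, 7, 5, 3, 13, 8, 12, 4] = (1 11 8 5 2)(3 10 13 4 9)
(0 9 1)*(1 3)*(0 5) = (0 9 3 1 5) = [9, 5, 2, 1, 4, 0, 6, 7, 8, 3]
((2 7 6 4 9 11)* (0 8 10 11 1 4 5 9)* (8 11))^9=((0 11 2 7 6 5 9 1 4)(8 10))^9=(11)(8 10)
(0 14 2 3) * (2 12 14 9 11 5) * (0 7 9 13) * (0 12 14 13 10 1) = [10, 0, 3, 7, 4, 2, 6, 9, 8, 11, 1, 5, 13, 12, 14] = (14)(0 10 1)(2 3 7 9 11 5)(12 13)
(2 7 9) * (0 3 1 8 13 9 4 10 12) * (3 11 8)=(0 11 8 13 9 2 7 4 10 12)(1 3)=[11, 3, 7, 1, 10, 5, 6, 4, 13, 2, 12, 8, 0, 9]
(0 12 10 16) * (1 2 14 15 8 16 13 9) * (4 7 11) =[12, 2, 14, 3, 7, 5, 6, 11, 16, 1, 13, 4, 10, 9, 15, 8, 0] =(0 12 10 13 9 1 2 14 15 8 16)(4 7 11)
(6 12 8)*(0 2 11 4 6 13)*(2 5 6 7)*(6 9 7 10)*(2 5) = (0 2 11 4 10 6 12 8 13)(5 9 7) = [2, 1, 11, 3, 10, 9, 12, 5, 13, 7, 6, 4, 8, 0]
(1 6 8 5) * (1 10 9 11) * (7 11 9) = (1 6 8 5 10 7 11) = [0, 6, 2, 3, 4, 10, 8, 11, 5, 9, 7, 1]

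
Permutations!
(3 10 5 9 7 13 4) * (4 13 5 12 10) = (13)(3 4)(5 9 7)(10 12) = [0, 1, 2, 4, 3, 9, 6, 5, 8, 7, 12, 11, 10, 13]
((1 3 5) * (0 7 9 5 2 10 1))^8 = ((0 7 9 5)(1 3 2 10))^8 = (10)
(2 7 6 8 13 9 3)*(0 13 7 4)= (0 13 9 3 2 4)(6 8 7)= [13, 1, 4, 2, 0, 5, 8, 6, 7, 3, 10, 11, 12, 9]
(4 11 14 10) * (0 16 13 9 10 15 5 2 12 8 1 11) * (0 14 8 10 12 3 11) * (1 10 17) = (0 16 13 9 12 17 1)(2 3 11 8 10 4 14 15 5) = [16, 0, 3, 11, 14, 2, 6, 7, 10, 12, 4, 8, 17, 9, 15, 5, 13, 1]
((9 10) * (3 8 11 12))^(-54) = (3 11)(8 12)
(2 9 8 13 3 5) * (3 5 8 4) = (2 9 4 3 8 13 5) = [0, 1, 9, 8, 3, 2, 6, 7, 13, 4, 10, 11, 12, 5]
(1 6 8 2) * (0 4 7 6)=(0 4 7 6 8 2 1)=[4, 0, 1, 3, 7, 5, 8, 6, 2]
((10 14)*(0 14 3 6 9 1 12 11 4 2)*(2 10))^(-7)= ((0 14 2)(1 12 11 4 10 3 6 9))^(-7)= (0 2 14)(1 12 11 4 10 3 6 9)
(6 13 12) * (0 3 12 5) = (0 3 12 6 13 5) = [3, 1, 2, 12, 4, 0, 13, 7, 8, 9, 10, 11, 6, 5]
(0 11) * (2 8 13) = [11, 1, 8, 3, 4, 5, 6, 7, 13, 9, 10, 0, 12, 2] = (0 11)(2 8 13)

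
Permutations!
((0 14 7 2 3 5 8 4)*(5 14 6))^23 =((0 6 5 8 4)(2 3 14 7))^23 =(0 8 6 4 5)(2 7 14 3)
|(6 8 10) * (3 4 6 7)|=|(3 4 6 8 10 7)|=6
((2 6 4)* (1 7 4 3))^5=(1 3 6 2 4 7)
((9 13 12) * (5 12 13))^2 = ((13)(5 12 9))^2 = (13)(5 9 12)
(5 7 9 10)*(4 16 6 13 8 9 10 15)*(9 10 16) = (4 9 15)(5 7 16 6 13 8 10) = [0, 1, 2, 3, 9, 7, 13, 16, 10, 15, 5, 11, 12, 8, 14, 4, 6]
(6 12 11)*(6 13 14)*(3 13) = (3 13 14 6 12 11) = [0, 1, 2, 13, 4, 5, 12, 7, 8, 9, 10, 3, 11, 14, 6]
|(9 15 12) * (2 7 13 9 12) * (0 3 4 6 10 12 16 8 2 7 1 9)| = |(0 3 4 6 10 12 16 8 2 1 9 15 7 13)| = 14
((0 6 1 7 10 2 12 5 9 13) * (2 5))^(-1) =((0 6 1 7 10 5 9 13)(2 12))^(-1) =(0 13 9 5 10 7 1 6)(2 12)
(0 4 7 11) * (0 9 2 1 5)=(0 4 7 11 9 2 1 5)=[4, 5, 1, 3, 7, 0, 6, 11, 8, 2, 10, 9]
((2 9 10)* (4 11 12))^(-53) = (2 9 10)(4 11 12)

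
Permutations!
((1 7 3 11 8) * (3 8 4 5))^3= (3 5 4 11)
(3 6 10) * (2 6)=[0, 1, 6, 2, 4, 5, 10, 7, 8, 9, 3]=(2 6 10 3)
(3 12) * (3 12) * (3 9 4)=(12)(3 9 4)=[0, 1, 2, 9, 3, 5, 6, 7, 8, 4, 10, 11, 12]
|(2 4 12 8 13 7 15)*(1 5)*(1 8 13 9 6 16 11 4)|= |(1 5 8 9 6 16 11 4 12 13 7 15 2)|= 13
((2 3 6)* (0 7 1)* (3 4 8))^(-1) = ((0 7 1)(2 4 8 3 6))^(-1) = (0 1 7)(2 6 3 8 4)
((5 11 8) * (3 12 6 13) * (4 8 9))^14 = ((3 12 6 13)(4 8 5 11 9))^14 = (3 6)(4 9 11 5 8)(12 13)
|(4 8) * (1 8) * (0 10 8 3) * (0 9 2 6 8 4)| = |(0 10 4 1 3 9 2 6 8)| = 9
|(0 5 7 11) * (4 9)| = 4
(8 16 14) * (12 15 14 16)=(16)(8 12 15 14)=[0, 1, 2, 3, 4, 5, 6, 7, 12, 9, 10, 11, 15, 13, 8, 14, 16]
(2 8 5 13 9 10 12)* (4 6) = [0, 1, 8, 3, 6, 13, 4, 7, 5, 10, 12, 11, 2, 9] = (2 8 5 13 9 10 12)(4 6)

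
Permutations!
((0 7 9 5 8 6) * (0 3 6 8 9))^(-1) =(0 7)(3 6)(5 9)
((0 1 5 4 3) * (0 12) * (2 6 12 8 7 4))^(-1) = ((0 1 5 2 6 12)(3 8 7 4))^(-1) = (0 12 6 2 5 1)(3 4 7 8)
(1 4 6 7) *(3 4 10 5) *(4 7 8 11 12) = (1 10 5 3 7)(4 6 8 11 12) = [0, 10, 2, 7, 6, 3, 8, 1, 11, 9, 5, 12, 4]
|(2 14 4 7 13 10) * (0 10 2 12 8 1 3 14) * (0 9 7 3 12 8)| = |(0 10 8 1 12)(2 9 7 13)(3 14 4)| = 60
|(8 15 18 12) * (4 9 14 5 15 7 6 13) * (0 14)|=|(0 14 5 15 18 12 8 7 6 13 4 9)|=12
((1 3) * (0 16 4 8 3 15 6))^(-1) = (0 6 15 1 3 8 4 16)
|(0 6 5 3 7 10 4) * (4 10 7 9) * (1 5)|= 7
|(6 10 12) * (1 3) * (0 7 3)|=|(0 7 3 1)(6 10 12)|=12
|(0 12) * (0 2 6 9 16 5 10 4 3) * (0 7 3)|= |(0 12 2 6 9 16 5 10 4)(3 7)|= 18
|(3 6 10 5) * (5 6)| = 2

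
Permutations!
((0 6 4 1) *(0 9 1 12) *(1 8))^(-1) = ((0 6 4 12)(1 9 8))^(-1) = (0 12 4 6)(1 8 9)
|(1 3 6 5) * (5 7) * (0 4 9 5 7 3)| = |(0 4 9 5 1)(3 6)| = 10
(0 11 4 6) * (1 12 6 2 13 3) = [11, 12, 13, 1, 2, 5, 0, 7, 8, 9, 10, 4, 6, 3] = (0 11 4 2 13 3 1 12 6)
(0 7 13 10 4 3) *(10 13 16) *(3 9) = (0 7 16 10 4 9 3) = [7, 1, 2, 0, 9, 5, 6, 16, 8, 3, 4, 11, 12, 13, 14, 15, 10]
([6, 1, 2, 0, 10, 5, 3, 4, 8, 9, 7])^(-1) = [3, 1, 2, 6, 7, 5, 0, 10, 8, 9, 4]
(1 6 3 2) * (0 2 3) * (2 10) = (0 10 2 1 6) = [10, 6, 1, 3, 4, 5, 0, 7, 8, 9, 2]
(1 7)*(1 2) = (1 7 2) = [0, 7, 1, 3, 4, 5, 6, 2]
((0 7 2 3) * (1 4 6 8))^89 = (0 7 2 3)(1 4 6 8)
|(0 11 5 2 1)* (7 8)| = 10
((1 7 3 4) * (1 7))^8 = ((3 4 7))^8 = (3 7 4)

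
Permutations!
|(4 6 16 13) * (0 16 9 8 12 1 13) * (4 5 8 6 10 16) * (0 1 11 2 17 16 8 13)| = |(0 4 10 8 12 11 2 17 16 1)(5 13)(6 9)| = 10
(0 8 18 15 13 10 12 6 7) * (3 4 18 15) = (0 8 15 13 10 12 6 7)(3 4 18) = [8, 1, 2, 4, 18, 5, 7, 0, 15, 9, 12, 11, 6, 10, 14, 13, 16, 17, 3]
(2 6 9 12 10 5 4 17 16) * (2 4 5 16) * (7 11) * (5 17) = (2 6 9 12 10 16 4 5 17)(7 11) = [0, 1, 6, 3, 5, 17, 9, 11, 8, 12, 16, 7, 10, 13, 14, 15, 4, 2]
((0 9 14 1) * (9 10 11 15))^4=(0 9 10 14 11 1 15)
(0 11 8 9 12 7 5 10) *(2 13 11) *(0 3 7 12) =(0 2 13 11 8 9)(3 7 5 10) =[2, 1, 13, 7, 4, 10, 6, 5, 9, 0, 3, 8, 12, 11]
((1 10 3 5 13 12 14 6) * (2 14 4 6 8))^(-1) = ((1 10 3 5 13 12 4 6)(2 14 8))^(-1) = (1 6 4 12 13 5 3 10)(2 8 14)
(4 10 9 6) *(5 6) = (4 10 9 5 6) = [0, 1, 2, 3, 10, 6, 4, 7, 8, 5, 9]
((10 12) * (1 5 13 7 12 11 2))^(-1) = ((1 5 13 7 12 10 11 2))^(-1) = (1 2 11 10 12 7 13 5)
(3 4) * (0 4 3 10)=(0 4 10)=[4, 1, 2, 3, 10, 5, 6, 7, 8, 9, 0]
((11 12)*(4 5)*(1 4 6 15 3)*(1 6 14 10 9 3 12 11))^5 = ((1 4 5 14 10 9 3 6 15 12))^5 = (1 9)(3 4)(5 6)(10 12)(14 15)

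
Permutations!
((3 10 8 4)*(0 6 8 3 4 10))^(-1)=((0 6 8 10 3))^(-1)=(0 3 10 8 6)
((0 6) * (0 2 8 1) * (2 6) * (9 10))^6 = (10)(0 8)(1 2)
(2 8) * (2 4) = [0, 1, 8, 3, 2, 5, 6, 7, 4] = (2 8 4)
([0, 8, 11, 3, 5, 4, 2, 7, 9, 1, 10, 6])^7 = (1 8 9)(2 11 6)(4 5)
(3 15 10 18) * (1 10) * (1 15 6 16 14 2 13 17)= [0, 10, 13, 6, 4, 5, 16, 7, 8, 9, 18, 11, 12, 17, 2, 15, 14, 1, 3]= (1 10 18 3 6 16 14 2 13 17)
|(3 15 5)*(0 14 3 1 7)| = 7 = |(0 14 3 15 5 1 7)|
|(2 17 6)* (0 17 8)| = |(0 17 6 2 8)| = 5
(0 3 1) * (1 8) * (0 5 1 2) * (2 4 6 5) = (0 3 8 4 6 5 1 2) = [3, 2, 0, 8, 6, 1, 5, 7, 4]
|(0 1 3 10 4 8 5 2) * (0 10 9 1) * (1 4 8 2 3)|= 7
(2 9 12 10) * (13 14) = (2 9 12 10)(13 14) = [0, 1, 9, 3, 4, 5, 6, 7, 8, 12, 2, 11, 10, 14, 13]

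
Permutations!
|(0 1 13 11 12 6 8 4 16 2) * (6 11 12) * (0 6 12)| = |(0 1 13)(2 6 8 4 16)(11 12)| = 30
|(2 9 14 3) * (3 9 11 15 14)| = 6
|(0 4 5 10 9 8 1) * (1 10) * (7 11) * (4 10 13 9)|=30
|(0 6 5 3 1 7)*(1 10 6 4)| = 4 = |(0 4 1 7)(3 10 6 5)|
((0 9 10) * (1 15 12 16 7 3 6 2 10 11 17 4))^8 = ((0 9 11 17 4 1 15 12 16 7 3 6 2 10))^8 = (0 16 11 3 4 2 15)(1 10 12 9 7 17 6)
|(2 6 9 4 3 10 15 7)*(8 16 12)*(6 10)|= 12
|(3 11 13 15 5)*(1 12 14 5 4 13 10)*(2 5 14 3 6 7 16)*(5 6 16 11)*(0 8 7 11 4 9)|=63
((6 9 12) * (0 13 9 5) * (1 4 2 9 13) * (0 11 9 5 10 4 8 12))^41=((13)(0 1 8 12 6 10 4 2 5 11 9))^41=(13)(0 5 10 8 9 2 6 1 11 4 12)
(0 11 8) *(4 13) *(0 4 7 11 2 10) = (0 2 10)(4 13 7 11 8) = [2, 1, 10, 3, 13, 5, 6, 11, 4, 9, 0, 8, 12, 7]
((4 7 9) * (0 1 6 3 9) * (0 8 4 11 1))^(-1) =((1 6 3 9 11)(4 7 8))^(-1) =(1 11 9 3 6)(4 8 7)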